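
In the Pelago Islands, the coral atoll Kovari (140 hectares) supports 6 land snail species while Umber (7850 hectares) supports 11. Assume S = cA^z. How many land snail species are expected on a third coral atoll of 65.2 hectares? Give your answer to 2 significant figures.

5.3

z = ln(11/6) / ln(7850/140) = 0.6061 / 4.0266 = 0.1505
c = 6 / 140^0.1505 = 6 / 2.104 = 2.852
S₃ = 2.852 × 65.2^0.1505 = 2.852 × 1.875 ≈ 5.348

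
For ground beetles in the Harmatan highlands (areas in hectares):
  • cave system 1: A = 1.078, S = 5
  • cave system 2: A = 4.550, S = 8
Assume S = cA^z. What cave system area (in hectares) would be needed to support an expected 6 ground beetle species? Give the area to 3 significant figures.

z = ln(8/5) / ln(4.55/1.078) = 0.4700 / 1.4400 = 0.3264
c = 5 / 1.078^0.3264 = 5 / 1.025 = 4.879
A = (6/4.879)^(1/0.3264) ⇒ ln A = ln(1.23)/0.3264 = 0.6337
A = e^0.6337 ≈ 1.885 hectares

1.88 hectares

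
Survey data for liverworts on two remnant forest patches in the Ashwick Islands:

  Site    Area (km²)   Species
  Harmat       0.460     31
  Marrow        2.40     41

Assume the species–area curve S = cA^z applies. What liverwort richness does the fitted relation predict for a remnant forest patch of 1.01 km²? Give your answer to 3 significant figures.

35.4

z = ln(41/31) / ln(2.4/0.46) = 0.2796 / 1.6520 = 0.1692
c = 31 / 0.46^0.1692 = 31 / 0.8768 = 35.35
S₃ = 35.35 × 1.01^0.1692 = 35.35 × 1.002 ≈ 35.41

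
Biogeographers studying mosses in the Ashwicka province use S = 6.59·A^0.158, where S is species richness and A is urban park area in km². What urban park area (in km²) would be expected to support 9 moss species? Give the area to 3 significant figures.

7.19 km²

9 = 6.59 × A^0.158  ⇒  A^0.158 = 9/6.59 = 1.366
ln A = ln(1.366) / 0.158 = 0.3117 / 0.158 = 1.9726
A = e^1.9726 ≈ 7.189 km²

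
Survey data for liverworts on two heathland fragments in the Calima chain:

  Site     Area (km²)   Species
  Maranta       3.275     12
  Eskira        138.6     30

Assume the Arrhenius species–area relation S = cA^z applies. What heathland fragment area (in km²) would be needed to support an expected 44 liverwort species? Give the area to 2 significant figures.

660 km²

z = ln(30/12) / ln(138.6/3.275) = 0.9163 / 3.7453 = 0.2447
c = 12 / 3.275^0.2447 = 12 / 1.337 = 8.977
A = (44/8.977)^(1/0.2447) ⇒ ln A = ln(4.901)/0.2447 = 6.4970
A = e^6.4970 ≈ 663.2 km²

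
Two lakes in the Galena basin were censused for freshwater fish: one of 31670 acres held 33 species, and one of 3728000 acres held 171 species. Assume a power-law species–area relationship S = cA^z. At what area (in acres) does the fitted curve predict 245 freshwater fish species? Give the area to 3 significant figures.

z = ln(171/33) / ln(3728000/31670) = 1.6452 / 4.7683 = 0.3450
c = 33 / 31670^0.3450 = 33 / 35.71 = 0.924
A = (245/0.924)^(1/0.3450) ⇒ ln A = ln(265.1)/0.3450 = 16.1736
A = e^16.1736 ≈ 10570925 acres

10600000 acres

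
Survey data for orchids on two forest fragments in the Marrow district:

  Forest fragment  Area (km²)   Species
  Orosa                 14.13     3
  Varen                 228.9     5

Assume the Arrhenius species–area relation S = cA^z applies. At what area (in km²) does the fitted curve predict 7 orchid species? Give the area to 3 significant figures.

1430 km²

z = ln(5/3) / ln(228.9/14.13) = 0.5108 / 2.7850 = 0.1834
c = 3 / 14.13^0.1834 = 3 / 1.625 = 1.846
A = (7/1.846)^(1/0.1834) ⇒ ln A = ln(3.793)/0.1834 = 7.2677
A = e^7.2677 ≈ 1433 km²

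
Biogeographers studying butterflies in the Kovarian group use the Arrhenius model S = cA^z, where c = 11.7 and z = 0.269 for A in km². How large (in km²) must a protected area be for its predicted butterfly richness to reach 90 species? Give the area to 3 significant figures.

90 = 11.7 × A^0.269  ⇒  A^0.269 = 90/11.7 = 7.692
ln A = ln(7.692) / 0.269 = 2.0402 / 0.269 = 7.5845
A = e^7.5845 ≈ 1967 km²

1970 km²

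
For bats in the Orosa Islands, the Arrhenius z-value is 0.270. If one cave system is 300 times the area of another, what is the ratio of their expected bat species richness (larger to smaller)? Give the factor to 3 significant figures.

S₂/S₁ = (A₂/A₁)^z = 300^0.27
ln(S₂/S₁) = 0.27 × ln 300 = 0.27 × 5.7038 = 1.5400
S₂/S₁ = e^1.5400 ≈ 4.665

4.66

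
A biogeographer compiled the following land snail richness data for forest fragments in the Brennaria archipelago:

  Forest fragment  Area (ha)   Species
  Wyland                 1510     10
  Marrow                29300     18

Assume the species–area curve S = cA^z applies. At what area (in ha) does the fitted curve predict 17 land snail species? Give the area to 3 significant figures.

z = ln(18/10) / ln(29300/1510) = 0.5878 / 2.9655 = 0.1982
c = 10 / 1510^0.1982 = 10 / 4.267 = 2.344
A = (17/2.344)^(1/0.1982) ⇒ ln A = ln(7.254)/0.1982 = 9.9970
A = e^9.9970 ≈ 21960 ha

22000 ha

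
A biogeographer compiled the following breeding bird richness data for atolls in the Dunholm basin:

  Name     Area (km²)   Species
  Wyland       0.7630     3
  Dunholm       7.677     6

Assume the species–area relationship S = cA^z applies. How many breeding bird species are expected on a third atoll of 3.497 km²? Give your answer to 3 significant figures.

4.74

z = ln(6/3) / ln(7.677/0.763) = 0.6931 / 2.3087 = 0.3002
c = 3 / 0.763^0.3002 = 3 / 0.922 = 3.254
S₃ = 3.254 × 3.497^0.3002 = 3.254 × 1.456 ≈ 4.738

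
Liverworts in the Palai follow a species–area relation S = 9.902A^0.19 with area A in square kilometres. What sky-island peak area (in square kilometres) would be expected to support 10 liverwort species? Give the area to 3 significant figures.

10 = 9.902 × A^0.19  ⇒  A^0.19 = 10/9.902 = 1.01
ln A = ln(1.01) / 0.19 = 0.0098 / 0.19 = 0.0518
A = e^0.0518 ≈ 1.053 square kilometres

1.05 square kilometres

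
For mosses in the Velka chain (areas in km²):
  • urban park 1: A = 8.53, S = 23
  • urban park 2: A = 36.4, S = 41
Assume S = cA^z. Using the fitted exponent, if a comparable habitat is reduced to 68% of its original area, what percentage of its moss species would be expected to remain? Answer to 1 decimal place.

z = ln(41/23) / ln(36.4/8.53) = 0.5781 / 1.4510 = 0.3984
S_new/S_old = (A_new/A_old)^z = 0.68^0.3984 = exp(0.3984 × -0.3857) = 0.8576

85.8%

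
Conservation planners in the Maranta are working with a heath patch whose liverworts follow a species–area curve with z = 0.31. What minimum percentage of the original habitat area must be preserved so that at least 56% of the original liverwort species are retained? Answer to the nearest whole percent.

15%

Need (A_new/A_old)^0.31 = 0.56, so A_new/A_old = 0.56^(1/0.31) = 0.56^3.226
ln(A_new/A_old) = ln 0.56 / 0.31 = -0.5798 / 0.31 = -1.8704
A_new/A_old = e^-1.8704 ≈ 0.1541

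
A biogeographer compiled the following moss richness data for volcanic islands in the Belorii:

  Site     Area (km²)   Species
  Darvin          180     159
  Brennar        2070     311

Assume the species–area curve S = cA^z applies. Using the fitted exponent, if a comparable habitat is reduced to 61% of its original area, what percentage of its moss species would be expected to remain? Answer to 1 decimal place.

87.3%

z = ln(311/159) / ln(2070/180) = 0.6709 / 2.4423 = 0.2747
S_new/S_old = (A_new/A_old)^z = 0.61^0.2747 = exp(0.2747 × -0.4943) = 0.873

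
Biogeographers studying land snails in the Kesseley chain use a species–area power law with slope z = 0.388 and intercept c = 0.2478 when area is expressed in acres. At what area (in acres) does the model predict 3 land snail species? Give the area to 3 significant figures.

618 acres

3 = 0.2478 × A^0.388  ⇒  A^0.388 = 3/0.2478 = 12.11
ln A = ln(12.11) / 0.388 = 2.4937 / 0.388 = 6.4272
A = e^6.4272 ≈ 618.4 acres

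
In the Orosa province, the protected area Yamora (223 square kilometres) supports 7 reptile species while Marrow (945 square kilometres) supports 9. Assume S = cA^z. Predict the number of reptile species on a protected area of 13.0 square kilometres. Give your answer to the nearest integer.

z = ln(9/7) / ln(945/223) = 0.2513 / 1.4440 = 0.1740
c = 7 / 223^0.1740 = 7 / 2.563 = 2.732
S₃ = 2.732 × 13^0.1740 = 2.732 × 1.563 ≈ 4.268

4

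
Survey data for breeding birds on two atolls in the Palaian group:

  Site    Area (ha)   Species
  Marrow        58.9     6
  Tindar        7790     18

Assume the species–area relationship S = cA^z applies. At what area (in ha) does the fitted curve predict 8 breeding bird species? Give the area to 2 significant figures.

210 ha

z = ln(18/6) / ln(7790/58.9) = 1.0986 / 4.8848 = 0.2249
c = 6 / 58.9^0.2249 = 6 / 2.501 = 2.399
A = (8/2.399)^(1/0.2249) ⇒ ln A = ln(3.335)/0.2249 = 5.3550
A = e^5.3550 ≈ 211.7 ha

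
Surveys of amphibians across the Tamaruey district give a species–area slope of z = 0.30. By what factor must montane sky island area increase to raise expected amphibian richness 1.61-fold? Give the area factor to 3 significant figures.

(A₂/A₁)^0.3 = 1.61, so A₂/A₁ = 1.61^(1/0.3) = 1.61^3.333
ln(A₂/A₁) = ln 1.61 / 0.3 = 0.4762 / 0.3 = 1.5874
A₂/A₁ = e^1.5874 ≈ 4.891

4.89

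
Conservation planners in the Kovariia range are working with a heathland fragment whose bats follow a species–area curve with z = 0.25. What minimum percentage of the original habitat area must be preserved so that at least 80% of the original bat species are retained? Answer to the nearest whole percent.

41%

Need (A_new/A_old)^0.25 = 0.8, so A_new/A_old = 0.8^(1/0.25) = 0.8^4
ln(A_new/A_old) = ln 0.8 / 0.25 = -0.2231 / 0.25 = -0.8926
A_new/A_old = e^-0.8926 ≈ 0.4096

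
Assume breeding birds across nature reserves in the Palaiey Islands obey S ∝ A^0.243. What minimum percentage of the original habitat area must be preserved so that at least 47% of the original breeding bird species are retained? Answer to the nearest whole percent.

4%

Need (A_new/A_old)^0.243 = 0.47, so A_new/A_old = 0.47^(1/0.243) = 0.47^4.115
ln(A_new/A_old) = ln 0.47 / 0.243 = -0.7550 / 0.243 = -3.1071
A_new/A_old = e^-3.1071 ≈ 0.04473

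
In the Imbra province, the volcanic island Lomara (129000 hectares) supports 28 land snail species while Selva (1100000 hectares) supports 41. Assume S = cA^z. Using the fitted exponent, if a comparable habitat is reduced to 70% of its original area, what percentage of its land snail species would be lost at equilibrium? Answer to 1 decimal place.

z = ln(41/28) / ln(1100000/129000) = 0.3814 / 2.1433 = 0.1779
S_new/S_old = (A_new/A_old)^z = 0.7^0.1779 = exp(0.1779 × -0.3567) = 0.9385
Fraction lost = 1 − 0.9385 = 0.06149

6.1%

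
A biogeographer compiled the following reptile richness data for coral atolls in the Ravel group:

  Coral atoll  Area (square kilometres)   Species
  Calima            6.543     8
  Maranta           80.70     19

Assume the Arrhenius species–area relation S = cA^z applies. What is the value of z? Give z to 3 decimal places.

Taking logs: ln S = ln c + z ln A, so z = (ln S₂ − ln S₁)/(ln A₂ − ln A₁).
z = ln(19/8) / ln(80.7/6.543) = ln(2.375) / ln(12.33) = 0.8650 / 2.5123 = 0.3443

0.344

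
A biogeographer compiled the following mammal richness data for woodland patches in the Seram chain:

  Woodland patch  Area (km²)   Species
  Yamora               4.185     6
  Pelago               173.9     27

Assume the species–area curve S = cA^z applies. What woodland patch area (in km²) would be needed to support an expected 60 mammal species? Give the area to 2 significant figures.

z = ln(27/6) / ln(173.9/4.185) = 1.5041 / 3.7270 = 0.4036
c = 6 / 4.185^0.4036 = 6 / 1.782 = 3.367
A = (60/3.367)^(1/0.4036) ⇒ ln A = ln(17.82)/0.4036 = 7.1371
A = e^7.1371 ≈ 1258 km²

1300 km²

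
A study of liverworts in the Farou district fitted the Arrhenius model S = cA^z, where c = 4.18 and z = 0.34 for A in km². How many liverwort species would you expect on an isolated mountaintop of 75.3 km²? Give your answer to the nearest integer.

S = 4.18 × 75.3^0.34
ln S = ln 4.18 + 0.34 × ln 75.3 = 1.4303 + 0.34 × 4.3215 = 2.8996
S = e^2.8996 ≈ 18.17

18 species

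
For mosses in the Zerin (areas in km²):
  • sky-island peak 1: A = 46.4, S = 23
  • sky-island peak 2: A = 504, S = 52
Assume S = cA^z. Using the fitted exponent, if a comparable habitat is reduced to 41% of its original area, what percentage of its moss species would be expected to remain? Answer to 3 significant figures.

73.7%

z = ln(52/23) / ln(504/46.4) = 0.8157 / 2.3853 = 0.3420
S_new/S_old = (A_new/A_old)^z = 0.41^0.3420 = exp(0.3420 × -0.8916) = 0.7372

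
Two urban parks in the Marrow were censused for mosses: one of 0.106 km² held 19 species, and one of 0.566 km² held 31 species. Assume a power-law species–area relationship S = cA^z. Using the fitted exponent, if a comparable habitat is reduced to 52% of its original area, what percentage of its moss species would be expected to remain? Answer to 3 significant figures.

z = ln(31/19) / ln(0.566/0.106) = 0.4895 / 1.6752 = 0.2922
S_new/S_old = (A_new/A_old)^z = 0.52^0.2922 = exp(0.2922 × -0.6539) = 0.826

82.6%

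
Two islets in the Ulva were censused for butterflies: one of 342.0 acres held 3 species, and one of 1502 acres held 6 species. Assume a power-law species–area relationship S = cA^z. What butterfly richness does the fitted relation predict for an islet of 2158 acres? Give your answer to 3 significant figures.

7.11

z = ln(6/3) / ln(1502/342) = 0.6931 / 1.4797 = 0.4684
c = 3 / 342^0.4684 = 3 / 15.38 = 0.195
S₃ = 0.195 × 2158^0.4684 = 0.195 × 36.45 ≈ 7.11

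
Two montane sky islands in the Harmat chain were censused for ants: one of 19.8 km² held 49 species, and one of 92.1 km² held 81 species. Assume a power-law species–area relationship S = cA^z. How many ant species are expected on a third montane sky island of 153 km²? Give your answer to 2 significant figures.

96

z = ln(81/49) / ln(92.1/19.8) = 0.5026 / 1.5372 = 0.3270
c = 49 / 19.8^0.3270 = 49 / 2.654 = 18.46
S₃ = 18.46 × 153^0.3270 = 18.46 × 5.18 ≈ 95.62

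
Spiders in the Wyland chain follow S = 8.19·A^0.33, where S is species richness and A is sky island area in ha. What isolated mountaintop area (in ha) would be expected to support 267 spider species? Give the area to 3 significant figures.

267 = 8.19 × A^0.33  ⇒  A^0.33 = 267/8.19 = 32.6
ln A = ln(32.6) / 0.33 = 3.4843 / 0.33 = 10.5586
A = e^10.5586 ≈ 38507 ha

38500 ha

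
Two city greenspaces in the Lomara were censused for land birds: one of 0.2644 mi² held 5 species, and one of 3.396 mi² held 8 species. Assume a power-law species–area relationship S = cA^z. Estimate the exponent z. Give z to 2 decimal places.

0.18

Taking logs: ln S = ln c + z ln A, so z = (ln S₂ − ln S₁)/(ln A₂ − ln A₁).
z = ln(8/5) / ln(3.396/0.2644) = ln(1.6) / ln(12.84) = 0.4700 / 2.5529 = 0.1841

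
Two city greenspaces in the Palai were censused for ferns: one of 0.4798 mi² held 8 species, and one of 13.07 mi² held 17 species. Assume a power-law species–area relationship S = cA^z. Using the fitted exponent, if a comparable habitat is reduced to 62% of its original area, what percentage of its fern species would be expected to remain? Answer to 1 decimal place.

z = ln(17/8) / ln(13.07/0.4798) = 0.7538 / 3.3047 = 0.2281
S_new/S_old = (A_new/A_old)^z = 0.62^0.2281 = exp(0.2281 × -0.4780) = 0.8967

89.7%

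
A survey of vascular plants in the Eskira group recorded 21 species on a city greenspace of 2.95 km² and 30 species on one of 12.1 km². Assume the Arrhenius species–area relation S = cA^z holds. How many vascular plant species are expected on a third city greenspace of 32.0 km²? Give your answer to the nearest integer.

38

z = ln(30/21) / ln(12.1/2.95) = 0.3567 / 1.4114 = 0.2527
c = 21 / 2.95^0.2527 = 21 / 1.314 = 15.98
S₃ = 15.98 × 32^0.2527 = 15.98 × 2.401 ≈ 38.36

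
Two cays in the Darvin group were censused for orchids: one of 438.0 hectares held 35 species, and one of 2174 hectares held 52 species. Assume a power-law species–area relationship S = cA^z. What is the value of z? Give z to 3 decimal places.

0.247

Taking logs: ln S = ln c + z ln A, so z = (ln S₂ − ln S₁)/(ln A₂ − ln A₁).
z = ln(52/35) / ln(2174/438) = ln(1.486) / ln(4.963) = 0.3959 / 1.6021 = 0.2471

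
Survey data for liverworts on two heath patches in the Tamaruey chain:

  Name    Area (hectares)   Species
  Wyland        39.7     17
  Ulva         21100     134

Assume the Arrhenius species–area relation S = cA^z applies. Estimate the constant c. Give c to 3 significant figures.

5.06

z = ln(S₂/S₁) / ln(A₂/A₁) = ln(134/17) / ln(21100/39.7) = 2.0646 / 6.2757 = 0.3290
c = S₁ / A₁^z = 17 / 39.7^0.3290 = 17 / 3.357 = 5.064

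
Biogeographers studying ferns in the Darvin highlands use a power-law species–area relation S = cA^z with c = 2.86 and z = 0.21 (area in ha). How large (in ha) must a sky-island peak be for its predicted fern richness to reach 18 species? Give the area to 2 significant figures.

6400 ha

18 = 2.86 × A^0.21  ⇒  A^0.21 = 18/2.86 = 6.294
ln A = ln(6.294) / 0.21 = 1.8396 / 0.21 = 8.7598
A = e^8.7598 ≈ 6373 ha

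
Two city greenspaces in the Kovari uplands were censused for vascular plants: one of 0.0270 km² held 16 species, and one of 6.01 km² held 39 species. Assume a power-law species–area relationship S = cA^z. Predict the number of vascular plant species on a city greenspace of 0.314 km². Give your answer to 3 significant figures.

z = ln(39/16) / ln(6.01/0.027) = 0.8910 / 5.4053 = 0.1648
c = 16 / 0.027^0.1648 = 16 / 0.5514 = 29.02
S₃ = 29.02 × 0.314^0.1648 = 29.02 × 0.8262 ≈ 23.98

24.0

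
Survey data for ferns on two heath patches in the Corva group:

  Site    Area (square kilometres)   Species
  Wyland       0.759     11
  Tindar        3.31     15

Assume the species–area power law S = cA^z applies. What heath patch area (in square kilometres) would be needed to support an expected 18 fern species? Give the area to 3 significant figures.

7.87 square kilometres

z = ln(15/11) / ln(3.31/0.759) = 0.3102 / 1.4727 = 0.2106
c = 11 / 0.759^0.2106 = 11 / 0.9436 = 11.66
A = (18/11.66)^(1/0.2106) ⇒ ln A = ln(1.544)/0.2106 = 2.0627
A = e^2.0627 ≈ 7.867 square kilometres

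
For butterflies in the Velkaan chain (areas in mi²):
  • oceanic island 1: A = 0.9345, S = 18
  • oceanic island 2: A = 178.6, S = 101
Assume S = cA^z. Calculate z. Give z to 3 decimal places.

0.328

Taking logs: ln S = ln c + z ln A, so z = (ln S₂ − ln S₁)/(ln A₂ − ln A₁).
z = ln(101/18) / ln(178.6/0.9345) = ln(5.611) / ln(191.1) = 1.7247 / 5.2529 = 0.3283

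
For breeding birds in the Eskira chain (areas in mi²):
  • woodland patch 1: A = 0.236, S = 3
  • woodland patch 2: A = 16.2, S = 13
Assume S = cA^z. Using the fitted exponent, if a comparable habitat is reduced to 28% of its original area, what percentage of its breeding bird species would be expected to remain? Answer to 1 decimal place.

64.3%

z = ln(13/3) / ln(16.2/0.236) = 1.4663 / 4.2289 = 0.3467
S_new/S_old = (A_new/A_old)^z = 0.28^0.3467 = exp(0.3467 × -1.2730) = 0.6431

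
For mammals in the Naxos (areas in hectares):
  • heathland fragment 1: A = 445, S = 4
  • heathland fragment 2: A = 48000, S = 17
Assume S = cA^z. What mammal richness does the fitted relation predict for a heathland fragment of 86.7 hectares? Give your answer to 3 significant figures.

2.41

z = ln(17/4) / ln(48000/445) = 1.4469 / 4.6809 = 0.3091
c = 4 / 445^0.3091 = 4 / 6.586 = 0.6073
S₃ = 0.6073 × 86.7^0.3091 = 0.6073 × 3.973 ≈ 2.413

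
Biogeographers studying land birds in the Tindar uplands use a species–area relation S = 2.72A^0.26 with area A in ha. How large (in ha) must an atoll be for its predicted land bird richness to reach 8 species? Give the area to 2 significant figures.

63 ha

8 = 2.72 × A^0.26  ⇒  A^0.26 = 8/2.72 = 2.941
ln A = ln(2.941) / 0.26 = 1.0788 / 0.26 = 4.1493
A = e^4.1493 ≈ 63.39 ha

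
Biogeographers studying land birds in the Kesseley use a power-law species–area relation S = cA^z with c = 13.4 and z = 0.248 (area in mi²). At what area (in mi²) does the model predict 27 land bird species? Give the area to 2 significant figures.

27 = 13.4 × A^0.248  ⇒  A^0.248 = 27/13.4 = 2.015
ln A = ln(2.015) / 0.248 = 0.7006 / 0.248 = 2.8249
A = e^2.8249 ≈ 16.86 mi²

17 mi²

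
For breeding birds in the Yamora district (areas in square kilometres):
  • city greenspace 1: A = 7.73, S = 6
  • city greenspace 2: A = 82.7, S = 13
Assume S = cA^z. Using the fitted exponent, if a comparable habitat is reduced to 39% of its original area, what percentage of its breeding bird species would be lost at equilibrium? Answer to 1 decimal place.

26.4%

z = ln(13/6) / ln(82.7/7.73) = 0.7732 / 2.3701 = 0.3262
S_new/S_old = (A_new/A_old)^z = 0.39^0.3262 = exp(0.3262 × -0.9416) = 0.7355
Fraction lost = 1 − 0.7355 = 0.2645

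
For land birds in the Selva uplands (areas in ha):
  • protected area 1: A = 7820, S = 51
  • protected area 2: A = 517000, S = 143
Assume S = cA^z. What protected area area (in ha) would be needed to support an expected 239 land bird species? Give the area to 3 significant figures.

z = ln(143/51) / ln(517000/7820) = 1.0310 / 4.1914 = 0.2460
c = 51 / 7820^0.2460 = 51 / 9.071 = 5.622
A = (239/5.622)^(1/0.2460) ⇒ ln A = ln(42.51)/0.2460 = 15.2438
A = e^15.2438 ≈ 4171522 ha

4170000 ha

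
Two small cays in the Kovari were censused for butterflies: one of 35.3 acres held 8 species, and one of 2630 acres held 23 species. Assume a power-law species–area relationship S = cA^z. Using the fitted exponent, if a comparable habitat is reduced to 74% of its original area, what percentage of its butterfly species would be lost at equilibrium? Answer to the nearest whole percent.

7%

z = ln(23/8) / ln(2630/35.3) = 1.0561 / 4.3109 = 0.2450
S_new/S_old = (A_new/A_old)^z = 0.74^0.2450 = exp(0.2450 × -0.3011) = 0.9289
Fraction lost = 1 − 0.9289 = 0.07111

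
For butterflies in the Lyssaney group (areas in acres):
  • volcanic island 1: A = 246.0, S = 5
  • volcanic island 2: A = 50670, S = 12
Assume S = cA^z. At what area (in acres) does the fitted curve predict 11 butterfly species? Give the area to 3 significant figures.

z = ln(12/5) / ln(50670/246) = 0.8755 / 5.3278 = 0.1643
c = 5 / 246^0.1643 = 5 / 2.471 = 2.023
A = (11/2.023)^(1/0.1643) ⇒ ln A = ln(5.436)/0.1643 = 10.3036
A = e^10.3036 ≈ 29839 acres

29800 acres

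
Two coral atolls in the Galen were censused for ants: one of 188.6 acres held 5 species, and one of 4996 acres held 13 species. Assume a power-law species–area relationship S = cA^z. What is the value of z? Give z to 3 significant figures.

0.292

Taking logs: ln S = ln c + z ln A, so z = (ln S₂ − ln S₁)/(ln A₂ − ln A₁).
z = ln(13/5) / ln(4996/188.6) = ln(2.6) / ln(26.49) = 0.9555 / 3.2768 = 0.2916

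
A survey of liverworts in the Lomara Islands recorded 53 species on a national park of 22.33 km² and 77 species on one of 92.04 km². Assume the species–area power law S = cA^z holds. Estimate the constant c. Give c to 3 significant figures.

z = ln(S₂/S₁) / ln(A₂/A₁) = ln(77/53) / ln(92.04/22.33) = 0.3735 / 1.4163 = 0.2637
c = S₁ / A₁^z = 53 / 22.33^0.2637 = 53 / 2.268 = 23.36

23.4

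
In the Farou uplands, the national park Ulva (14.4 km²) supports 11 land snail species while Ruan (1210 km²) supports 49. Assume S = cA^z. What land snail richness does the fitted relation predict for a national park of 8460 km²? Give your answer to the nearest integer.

z = ln(49/11) / ln(1210/14.4) = 1.4939 / 4.4311 = 0.3371
c = 11 / 14.4^0.3371 = 11 / 2.458 = 4.476
S₃ = 4.476 × 8460^0.3371 = 4.476 × 21.09 ≈ 94.39

94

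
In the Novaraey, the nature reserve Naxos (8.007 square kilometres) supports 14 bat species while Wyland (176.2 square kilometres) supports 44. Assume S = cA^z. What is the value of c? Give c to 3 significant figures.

z = ln(S₂/S₁) / ln(A₂/A₁) = ln(44/14) / ln(176.2/8.007) = 1.1451 / 3.0913 = 0.3704
c = S₁ / A₁^z = 14 / 8.007^0.3704 = 14 / 2.161 = 6.478

6.48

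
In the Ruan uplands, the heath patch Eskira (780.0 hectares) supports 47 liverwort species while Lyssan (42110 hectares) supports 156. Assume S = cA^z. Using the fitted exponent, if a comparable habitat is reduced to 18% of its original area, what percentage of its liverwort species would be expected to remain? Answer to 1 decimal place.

z = ln(156/47) / ln(42110/780) = 1.1997 / 3.9887 = 0.3008
S_new/S_old = (A_new/A_old)^z = 0.18^0.3008 = exp(0.3008 × -1.7148) = 0.597

59.7%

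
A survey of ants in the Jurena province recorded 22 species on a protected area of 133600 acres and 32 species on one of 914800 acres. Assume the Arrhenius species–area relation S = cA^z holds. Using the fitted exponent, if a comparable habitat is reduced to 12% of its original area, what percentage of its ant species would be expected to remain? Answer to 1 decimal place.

z = ln(32/22) / ln(914800/133600) = 0.3747 / 1.9239 = 0.1948
S_new/S_old = (A_new/A_old)^z = 0.12^0.1948 = exp(0.1948 × -2.1203) = 0.6617

66.2%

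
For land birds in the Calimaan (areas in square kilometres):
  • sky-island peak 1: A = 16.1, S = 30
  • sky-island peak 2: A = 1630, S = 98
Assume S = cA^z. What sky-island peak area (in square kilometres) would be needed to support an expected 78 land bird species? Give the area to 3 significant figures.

z = ln(98/30) / ln(1630/16.1) = 1.1838 / 4.6175 = 0.2564
c = 30 / 16.1^0.2564 = 30 / 2.039 = 14.71
A = (78/14.71)^(1/0.2564) ⇒ ln A = ln(5.301)/0.2564 = 6.5060
A = e^6.5060 ≈ 669.1 square kilometres

669 square kilometres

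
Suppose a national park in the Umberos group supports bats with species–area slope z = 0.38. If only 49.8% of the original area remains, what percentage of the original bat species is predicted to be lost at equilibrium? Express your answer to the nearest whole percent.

23%

S_new/S_old = (A_new/A_old)^z = 0.498^0.38
= exp(0.38 × ln 0.498) = exp(0.38 × -0.6972) = exp(-0.2649) ≈ 0.7673
Fraction lost = 1 − 0.7673 = 0.2327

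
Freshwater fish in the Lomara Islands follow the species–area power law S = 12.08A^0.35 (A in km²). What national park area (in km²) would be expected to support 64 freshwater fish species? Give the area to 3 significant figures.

117 km²

64 = 12.08 × A^0.35  ⇒  A^0.35 = 64/12.08 = 5.298
ln A = ln(5.298) / 0.35 = 1.6673 / 0.35 = 4.7638
A = e^4.7638 ≈ 117.2 km²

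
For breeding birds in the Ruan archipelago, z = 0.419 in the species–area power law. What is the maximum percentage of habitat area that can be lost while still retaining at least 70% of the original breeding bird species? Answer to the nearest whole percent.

Need (A_new/A_old)^0.419 = 0.7, so A_new/A_old = 0.7^(1/0.419) = 0.7^2.387
ln(A_new/A_old) = ln 0.7 / 0.419 = -0.3567 / 0.419 = -0.8513
A_new/A_old = e^-0.8513 ≈ 0.4269
Fraction that can be lost = 1 − 0.4269 = 0.5731

57%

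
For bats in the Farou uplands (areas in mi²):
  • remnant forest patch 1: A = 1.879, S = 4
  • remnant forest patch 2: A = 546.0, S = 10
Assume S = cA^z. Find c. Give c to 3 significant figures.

3.61

z = ln(S₂/S₁) / ln(A₂/A₁) = ln(10/4) / ln(546/1.879) = 0.9163 / 5.6719 = 0.1615
c = S₁ / A₁^z = 4 / 1.879^0.1615 = 4 / 1.107 = 3.612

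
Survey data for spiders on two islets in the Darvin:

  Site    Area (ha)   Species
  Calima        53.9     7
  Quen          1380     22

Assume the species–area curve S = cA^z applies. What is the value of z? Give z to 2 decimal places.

0.35

Taking logs: ln S = ln c + z ln A, so z = (ln S₂ − ln S₁)/(ln A₂ − ln A₁).
z = ln(22/7) / ln(1380/53.9) = ln(3.143) / ln(25.6) = 1.1451 / 3.2427 = 0.3531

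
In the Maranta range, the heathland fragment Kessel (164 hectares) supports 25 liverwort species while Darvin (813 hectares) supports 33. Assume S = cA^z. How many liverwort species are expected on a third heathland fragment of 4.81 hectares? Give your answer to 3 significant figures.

13.6

z = ln(33/25) / ln(813/164) = 0.2776 / 1.6009 = 0.1734
c = 25 / 164^0.1734 = 25 / 2.422 = 10.32
S₃ = 10.32 × 4.81^0.1734 = 10.32 × 1.313 ≈ 13.56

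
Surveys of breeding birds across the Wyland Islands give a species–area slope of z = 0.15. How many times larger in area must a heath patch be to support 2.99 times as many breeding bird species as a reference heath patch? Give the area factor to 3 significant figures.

(A₂/A₁)^0.15 = 2.99, so A₂/A₁ = 2.99^(1/0.15) = 2.99^6.667
ln(A₂/A₁) = ln 2.99 / 0.15 = 1.0953 / 0.15 = 7.3018
A₂/A₁ = e^7.3018 ≈ 1483

1480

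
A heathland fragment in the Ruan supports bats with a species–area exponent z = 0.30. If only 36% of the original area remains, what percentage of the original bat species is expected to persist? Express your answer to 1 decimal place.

73.6%

S_new/S_old = (A_new/A_old)^z = 0.36^0.3
= exp(0.3 × ln 0.36) = exp(0.3 × -1.0217) = exp(-0.3065) ≈ 0.736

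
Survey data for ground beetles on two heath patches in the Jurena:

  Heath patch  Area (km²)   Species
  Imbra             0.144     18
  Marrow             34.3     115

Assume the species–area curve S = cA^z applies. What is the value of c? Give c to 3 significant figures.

z = ln(S₂/S₁) / ln(A₂/A₁) = ln(115/18) / ln(34.3/0.144) = 1.8546 / 5.4731 = 0.3389
c = S₁ / A₁^z = 18 / 0.144^0.3389 = 18 / 0.5186 = 34.71

34.7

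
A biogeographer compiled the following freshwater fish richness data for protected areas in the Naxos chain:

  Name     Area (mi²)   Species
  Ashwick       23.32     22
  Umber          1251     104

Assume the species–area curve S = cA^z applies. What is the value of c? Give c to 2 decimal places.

z = ln(S₂/S₁) / ln(A₂/A₁) = ln(104/22) / ln(1251/23.32) = 1.5533 / 3.9824 = 0.3901
c = S₁ / A₁^z = 22 / 23.32^0.3901 = 22 / 3.416 = 6.441

6.44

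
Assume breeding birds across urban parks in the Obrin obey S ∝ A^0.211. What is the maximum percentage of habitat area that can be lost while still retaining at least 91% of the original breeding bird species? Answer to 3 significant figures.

Need (A_new/A_old)^0.211 = 0.91, so A_new/A_old = 0.91^(1/0.211) = 0.91^4.739
ln(A_new/A_old) = ln 0.91 / 0.211 = -0.0943 / 0.211 = -0.4470
A_new/A_old = e^-0.4470 ≈ 0.6396
Fraction that can be lost = 1 − 0.6396 = 0.3604

36.0%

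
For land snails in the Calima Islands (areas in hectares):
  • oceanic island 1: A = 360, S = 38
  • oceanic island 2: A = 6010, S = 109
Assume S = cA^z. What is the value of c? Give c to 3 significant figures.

z = ln(S₂/S₁) / ln(A₂/A₁) = ln(109/38) / ln(6010/360) = 1.0538 / 2.8151 = 0.3743
c = S₁ / A₁^z = 38 / 360^0.3743 = 38 / 9.055 = 4.197

4.20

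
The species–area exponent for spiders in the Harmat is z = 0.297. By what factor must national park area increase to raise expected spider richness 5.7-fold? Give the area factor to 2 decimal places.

(A₂/A₁)^0.297 = 5.7, so A₂/A₁ = 5.7^(1/0.297) = 5.7^3.367
ln(A₂/A₁) = ln 5.7 / 0.297 = 1.7405 / 0.297 = 5.8602
A₂/A₁ = e^5.8602 ≈ 350.8

350.78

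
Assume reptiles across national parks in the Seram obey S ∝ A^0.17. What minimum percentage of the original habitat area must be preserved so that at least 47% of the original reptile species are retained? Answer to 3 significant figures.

Need (A_new/A_old)^0.17 = 0.47, so A_new/A_old = 0.47^(1/0.17) = 0.47^5.882
ln(A_new/A_old) = ln 0.47 / 0.17 = -0.7550 / 0.17 = -4.4413
A_new/A_old = e^-4.4413 ≈ 0.01178

1.18%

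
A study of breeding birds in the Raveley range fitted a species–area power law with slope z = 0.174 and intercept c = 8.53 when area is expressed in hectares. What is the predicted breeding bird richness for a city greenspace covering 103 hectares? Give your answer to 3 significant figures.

S = 8.53 × 103^0.174
ln S = ln 8.53 + 0.174 × ln 103 = 2.1436 + 0.174 × 4.6347 = 2.9500
S = e^2.9500 ≈ 19.11

19.1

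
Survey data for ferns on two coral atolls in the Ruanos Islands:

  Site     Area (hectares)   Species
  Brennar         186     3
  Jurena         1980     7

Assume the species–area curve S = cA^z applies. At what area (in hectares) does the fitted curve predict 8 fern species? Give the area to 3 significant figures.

2870 hectares

z = ln(7/3) / ln(1980/186) = 0.8473 / 2.3651 = 0.3582
c = 3 / 186^0.3582 = 3 / 6.502 = 0.4614
A = (8/0.4614)^(1/0.3582) ⇒ ln A = ln(17.34)/0.3582 = 7.9636
A = e^7.9636 ≈ 2874 hectares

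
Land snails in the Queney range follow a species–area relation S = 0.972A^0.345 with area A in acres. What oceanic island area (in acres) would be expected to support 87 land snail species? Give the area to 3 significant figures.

87 = 0.972 × A^0.345  ⇒  A^0.345 = 87/0.972 = 89.51
ln A = ln(89.51) / 0.345 = 4.4943 / 0.345 = 13.0270
A = e^13.0270 ≈ 454512 acres

455000 acres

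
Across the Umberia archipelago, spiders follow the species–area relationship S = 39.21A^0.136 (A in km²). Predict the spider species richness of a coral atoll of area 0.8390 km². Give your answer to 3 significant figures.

S = 39.21 × 0.839^0.136
ln S = ln 39.21 + 0.136 × ln 0.839 = 3.6689 + 0.136 × -0.1755 = 3.6451
S = e^3.6451 ≈ 38.28

38.3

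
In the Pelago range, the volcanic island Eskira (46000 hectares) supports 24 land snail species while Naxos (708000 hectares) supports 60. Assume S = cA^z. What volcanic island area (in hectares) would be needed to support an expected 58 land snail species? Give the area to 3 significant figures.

z = ln(60/24) / ln(708000/46000) = 0.9163 / 2.7338 = 0.3352
c = 24 / 46000^0.3352 = 24 / 36.54 = 0.6567
A = (58/0.6567)^(1/0.3352) ⇒ ln A = ln(88.32)/0.3352 = 13.3691
A = e^13.3691 ≈ 639890 hectares

640000 hectares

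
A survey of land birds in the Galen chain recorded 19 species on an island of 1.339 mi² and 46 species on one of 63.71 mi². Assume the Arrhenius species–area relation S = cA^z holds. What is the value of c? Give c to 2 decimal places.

z = ln(S₂/S₁) / ln(A₂/A₁) = ln(46/19) / ln(63.71/1.339) = 0.8842 / 3.8624 = 0.2289
c = S₁ / A₁^z = 19 / 1.339^0.2289 = 19 / 1.069 = 17.77

17.77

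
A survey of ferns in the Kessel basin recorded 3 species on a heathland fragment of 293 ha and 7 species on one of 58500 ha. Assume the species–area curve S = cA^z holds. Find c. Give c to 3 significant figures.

1.21

z = ln(S₂/S₁) / ln(A₂/A₁) = ln(7/3) / ln(58500/293) = 0.8473 / 5.2966 = 0.1600
c = S₁ / A₁^z = 3 / 293^0.1600 = 3 / 2.481 = 1.209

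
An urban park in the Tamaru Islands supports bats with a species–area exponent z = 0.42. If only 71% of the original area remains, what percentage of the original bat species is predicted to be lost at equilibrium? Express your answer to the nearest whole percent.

13%

S_new/S_old = (A_new/A_old)^z = 0.71^0.42
= exp(0.42 × ln 0.71) = exp(0.42 × -0.3425) = exp(-0.1438) ≈ 0.866
Fraction lost = 1 − 0.866 = 0.134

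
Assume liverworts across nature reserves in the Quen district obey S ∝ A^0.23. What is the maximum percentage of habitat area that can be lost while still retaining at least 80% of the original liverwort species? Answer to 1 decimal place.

62.1%

Need (A_new/A_old)^0.23 = 0.8, so A_new/A_old = 0.8^(1/0.23) = 0.8^4.348
ln(A_new/A_old) = ln 0.8 / 0.23 = -0.2231 / 0.23 = -0.9702
A_new/A_old = e^-0.9702 ≈ 0.379
Fraction that can be lost = 1 − 0.379 = 0.621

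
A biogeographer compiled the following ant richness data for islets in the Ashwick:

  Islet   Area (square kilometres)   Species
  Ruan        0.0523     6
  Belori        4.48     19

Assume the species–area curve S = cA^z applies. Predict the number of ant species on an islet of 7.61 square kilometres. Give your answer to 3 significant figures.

z = ln(19/6) / ln(4.48/0.0523) = 1.1527 / 4.4504 = 0.2590
c = 6 / 0.0523^0.2590 = 6 / 0.4657 = 12.88
S₃ = 12.88 × 7.61^0.2590 = 12.88 × 1.692 ≈ 21.79

21.8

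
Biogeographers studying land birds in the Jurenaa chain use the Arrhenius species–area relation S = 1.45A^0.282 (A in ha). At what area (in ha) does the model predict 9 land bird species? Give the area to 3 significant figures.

648 ha

9 = 1.45 × A^0.282  ⇒  A^0.282 = 9/1.45 = 6.207
ln A = ln(6.207) / 0.282 = 1.8257 / 0.282 = 6.4740
A = e^6.4740 ≈ 648.1 ha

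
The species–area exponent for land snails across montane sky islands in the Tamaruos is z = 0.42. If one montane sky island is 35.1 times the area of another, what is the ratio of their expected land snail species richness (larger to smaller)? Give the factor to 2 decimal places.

S₂/S₁ = (A₂/A₁)^z = 35.1^0.42
ln(S₂/S₁) = 0.42 × ln 35.1 = 0.42 × 3.5582 = 1.4944
S₂/S₁ = e^1.4944 ≈ 4.457

4.46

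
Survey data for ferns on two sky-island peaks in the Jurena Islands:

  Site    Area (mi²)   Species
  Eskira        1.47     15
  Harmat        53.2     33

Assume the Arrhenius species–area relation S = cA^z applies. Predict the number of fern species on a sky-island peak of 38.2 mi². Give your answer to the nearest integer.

z = ln(33/15) / ln(53.2/1.47) = 0.7885 / 3.5888 = 0.2197
c = 15 / 1.47^0.2197 = 15 / 1.088 = 13.78
S₃ = 13.78 × 38.2^0.2197 = 13.78 × 2.226 ≈ 30.68

31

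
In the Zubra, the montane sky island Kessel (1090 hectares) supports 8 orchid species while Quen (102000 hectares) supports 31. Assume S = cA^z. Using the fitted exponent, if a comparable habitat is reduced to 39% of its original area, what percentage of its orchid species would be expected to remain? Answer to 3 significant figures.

z = ln(31/8) / ln(102000/1090) = 1.3545 / 4.5388 = 0.2984
S_new/S_old = (A_new/A_old)^z = 0.39^0.2984 = exp(0.2984 × -0.9416) = 0.755

75.5%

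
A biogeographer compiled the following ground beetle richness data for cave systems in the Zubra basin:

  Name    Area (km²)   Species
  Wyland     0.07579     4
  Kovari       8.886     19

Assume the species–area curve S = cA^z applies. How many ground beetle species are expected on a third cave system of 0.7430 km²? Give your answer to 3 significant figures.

8.44

z = ln(19/4) / ln(8.886/0.07579) = 1.5581 / 4.7643 = 0.3270
c = 4 / 0.07579^0.3270 = 4 / 0.4301 = 9.3
S₃ = 9.3 × 0.743^0.3270 = 9.3 × 0.9074 ≈ 8.439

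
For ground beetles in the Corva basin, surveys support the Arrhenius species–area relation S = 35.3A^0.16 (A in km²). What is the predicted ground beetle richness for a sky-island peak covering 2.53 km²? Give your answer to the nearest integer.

41 species

S = 35.3 × 2.53^0.16
ln S = ln 35.3 + 0.16 × ln 2.53 = 3.5639 + 0.16 × 0.9282 = 3.7124
S = e^3.7124 ≈ 40.95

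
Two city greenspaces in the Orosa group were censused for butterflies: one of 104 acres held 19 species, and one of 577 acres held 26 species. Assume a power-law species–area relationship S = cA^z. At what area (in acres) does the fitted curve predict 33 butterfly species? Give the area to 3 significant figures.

z = ln(26/19) / ln(577/104) = 0.3137 / 1.7135 = 0.1831
c = 19 / 104^0.1831 = 19 / 2.34 = 8.119
A = (33/8.119)^(1/0.1831) ⇒ ln A = ln(4.064)/0.1831 = 7.6602
A = e^7.6602 ≈ 2122 acres

2120 acres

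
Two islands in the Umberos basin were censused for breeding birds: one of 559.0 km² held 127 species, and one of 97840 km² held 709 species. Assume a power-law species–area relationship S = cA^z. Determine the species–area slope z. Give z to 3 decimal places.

0.333

Taking logs: ln S = ln c + z ln A, so z = (ln S₂ − ln S₁)/(ln A₂ − ln A₁).
z = ln(709/127) / ln(97840/559) = ln(5.583) / ln(175) = 1.7197 / 5.1649 = 0.3330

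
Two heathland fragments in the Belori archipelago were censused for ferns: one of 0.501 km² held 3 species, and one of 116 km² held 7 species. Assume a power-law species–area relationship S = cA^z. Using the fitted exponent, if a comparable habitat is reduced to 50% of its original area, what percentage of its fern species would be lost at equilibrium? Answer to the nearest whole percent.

z = ln(7/3) / ln(116/0.501) = 0.8473 / 5.4447 = 0.1556
S_new/S_old = (A_new/A_old)^z = 0.5^0.1556 = exp(0.1556 × -0.6931) = 0.8977
Fraction lost = 1 − 0.8977 = 0.1023

10%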